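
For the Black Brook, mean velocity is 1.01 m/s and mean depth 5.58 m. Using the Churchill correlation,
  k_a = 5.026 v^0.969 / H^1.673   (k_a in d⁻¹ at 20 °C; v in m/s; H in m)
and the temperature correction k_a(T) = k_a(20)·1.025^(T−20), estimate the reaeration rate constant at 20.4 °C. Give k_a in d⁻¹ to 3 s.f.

k_a(20) = 5.026 × 1.01^0.969 / 5.58^1.673 = 5.026 × 1.010 / 17.75 = 0.2860 d⁻¹.
k_a(20.4) = 0.2860 × 1.025^(20.4−20) = 0.2860 × 1.010 = 0.2888 d⁻¹.

k_a ≈ 0.289 d⁻¹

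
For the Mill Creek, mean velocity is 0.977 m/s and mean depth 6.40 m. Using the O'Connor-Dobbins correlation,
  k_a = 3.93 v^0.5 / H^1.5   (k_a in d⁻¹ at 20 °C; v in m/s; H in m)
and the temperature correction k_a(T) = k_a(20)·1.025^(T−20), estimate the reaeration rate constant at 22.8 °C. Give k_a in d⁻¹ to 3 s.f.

k_a ≈ 0.257 d⁻¹

k_a(20) = 3.93 × 0.977^0.5 / 6.40^1.5 = 3.93 × 0.9884 / 16.19 = 0.2399 d⁻¹.
k_a(22.8) = 0.2399 × 1.025^(22.8−20) = 0.2399 × 1.072 = 0.2571 d⁻¹.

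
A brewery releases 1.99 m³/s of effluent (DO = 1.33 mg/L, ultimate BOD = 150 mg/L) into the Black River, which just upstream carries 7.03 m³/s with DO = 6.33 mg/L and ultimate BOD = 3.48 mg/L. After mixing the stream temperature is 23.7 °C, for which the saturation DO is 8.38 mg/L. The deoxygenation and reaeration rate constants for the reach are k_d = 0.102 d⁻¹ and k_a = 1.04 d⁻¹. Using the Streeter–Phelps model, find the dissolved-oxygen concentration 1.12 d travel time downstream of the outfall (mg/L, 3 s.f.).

DO ≈ 5.14 mg/L

Mixed DO = (7.03×6.33 + 1.99×1.33)/(7.03+1.99) = 47.15/9.020 = 5.227 mg/L.
Mixed L₀ = (7.03×3.48 + 1.99×150)/(9.020) = 323.0/9.020 = 35.81 mg/L.
Initial deficit D₀ = C_s − DO₀ = 8.38 − 5.227 = 3.153 mg/L.
D(1.12) = [0.102×35.81/(1.04−0.102)](e^(−0.102×1.12) − e^(−1.04×1.12)) + 3.153 e^(−1.04×1.12)
= 3.894 × (0.8920 − 0.3120) + 3.153 × 0.3120 = 3.242 mg/L.
DO = 8.38 − 3.242 = 5.138 mg/L.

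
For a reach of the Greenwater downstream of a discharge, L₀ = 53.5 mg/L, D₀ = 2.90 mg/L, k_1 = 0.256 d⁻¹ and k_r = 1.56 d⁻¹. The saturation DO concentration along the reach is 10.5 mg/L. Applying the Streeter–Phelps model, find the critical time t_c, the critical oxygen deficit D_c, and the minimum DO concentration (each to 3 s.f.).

t_c ≈ 1.14 d; D_c ≈ 6.56 mg/L; min DO ≈ 3.94 mg/L

With k_r/k_1 = 6.094 and 1 − D₀(k_r−k_1)/(k_1 L₀) = 0.7239,
t_c = ln(6.094 × 0.7239) / (1.56 − 0.256) = ln(4.411) / 1.304 = 1.484/1.304 = 1.138 d.
D_c = (k_1/k_r) L₀ e^(−k_1 t_c) = (0.256/1.56) × 53.5 × e^(−0.256×1.138) = 0.1641 × 53.5 × 0.7472 = 6.560 mg/L.
Minimum DO = C_s − D_c = 10.5 − 6.560 = 3.940 mg/L.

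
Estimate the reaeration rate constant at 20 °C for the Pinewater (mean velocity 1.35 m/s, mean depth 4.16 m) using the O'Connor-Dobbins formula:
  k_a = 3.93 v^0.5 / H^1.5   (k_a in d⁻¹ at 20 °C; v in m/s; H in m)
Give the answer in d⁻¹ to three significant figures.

k_a = 3.93 × 1.35^0.5 / 4.16^1.5 = 3.93 × 1.162 / 8.485 = 0.5382 d⁻¹.

k_a ≈ 0.538 d⁻¹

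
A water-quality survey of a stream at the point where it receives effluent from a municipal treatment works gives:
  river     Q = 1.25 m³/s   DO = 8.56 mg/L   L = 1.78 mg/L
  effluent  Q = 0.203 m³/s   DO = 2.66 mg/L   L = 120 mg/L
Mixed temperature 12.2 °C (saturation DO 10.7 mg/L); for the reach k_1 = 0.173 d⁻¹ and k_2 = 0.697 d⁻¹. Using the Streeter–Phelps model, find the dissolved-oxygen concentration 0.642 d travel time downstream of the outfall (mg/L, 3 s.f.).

Mixed DO = (1.25×8.56 + 0.203×2.66)/(1.25+0.203) = 11.24/1.453 = 7.736 mg/L.
Mixed L₀ = (1.25×1.78 + 0.203×120)/(1.453) = 26.59/1.453 = 18.30 mg/L.
Initial deficit D₀ = C_s − DO₀ = 10.7 − 7.736 = 2.964 mg/L.
D(0.642) = [0.173×18.30/(0.697−0.173)](e^(−0.173×0.642) − e^(−0.697×0.642)) + 2.964 e^(−0.697×0.642)
= 6.041 × (0.8949 − 0.6392) + 2.964 × 0.6392 = 3.439 mg/L.
DO = 10.7 − 3.439 = 7.261 mg/L.

DO ≈ 7.26 mg/L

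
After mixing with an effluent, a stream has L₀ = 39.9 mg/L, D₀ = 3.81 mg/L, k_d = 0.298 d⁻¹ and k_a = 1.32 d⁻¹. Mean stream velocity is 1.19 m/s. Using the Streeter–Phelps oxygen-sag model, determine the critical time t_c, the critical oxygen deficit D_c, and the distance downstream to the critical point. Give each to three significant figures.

t_c ≈ 1.07 d; D_c ≈ 6.55 mg/L; x_c ≈ 110 km

At the critical point dD/dt = 0, so k_d L₀ e^(−k_d t) = k_a D. Substituting D(t) from the Streeter–Phelps equation and solving for t gives
t_c = ln[(k_a/k_d)(1 − D₀(k_a−k_d)/(k_d L₀))] / (k_a−k_d).
Here k_a−k_d = 1.022 d⁻¹ and 1 − D₀(k_a−k_d)/(k_d L₀) = 1 − 3.81×1.022/(0.298×39.9) = 0.6725, so
t_c = ln(4.430 × 0.6725) / 1.022 = 1.092 / 1.022 = 1.068 d.
L(t_c) = L₀ e^(−k_d t_c) = 39.9 × 0.7274 = 29.02 mg/L, and at the critical point k_a D_c = k_d L, so D_c = (0.298/1.32) × 29.02 = 6.552 mg/L.
x_c = v t_c = 1.19 m/s × 1.068 d × 86400 s/d = 109800 m ≈ 110 km.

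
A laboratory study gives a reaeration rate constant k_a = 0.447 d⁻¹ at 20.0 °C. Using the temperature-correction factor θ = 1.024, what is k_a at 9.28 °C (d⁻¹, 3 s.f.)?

k_a ≈ 0.347 d⁻¹

k_a(T₂) = k_a(T₁) · θ^(T₂−T₁) = 0.447 × 1.024^(9.28−20.0)
= 0.447 × 1.024^-10.7 = 0.447 × 0.7755 = 0.3467 d⁻¹.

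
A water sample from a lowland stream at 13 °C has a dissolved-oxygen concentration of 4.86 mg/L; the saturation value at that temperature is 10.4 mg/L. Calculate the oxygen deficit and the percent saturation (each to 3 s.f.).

D ≈ 5.54 mg/L; 46.7 % saturation

D = C_s − C = 10.4 − 4.86 = 5.54 mg/L.
% saturation = 4.86/10.4 × 100 = 46.7 %.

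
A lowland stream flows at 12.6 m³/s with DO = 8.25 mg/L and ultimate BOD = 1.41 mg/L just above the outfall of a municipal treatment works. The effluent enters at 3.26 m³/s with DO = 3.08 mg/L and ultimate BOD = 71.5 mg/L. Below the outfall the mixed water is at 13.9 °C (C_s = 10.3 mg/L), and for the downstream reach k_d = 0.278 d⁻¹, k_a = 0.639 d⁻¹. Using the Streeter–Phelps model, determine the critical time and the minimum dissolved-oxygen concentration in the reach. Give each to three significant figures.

t_c ≈ 1.49 d; minimum DO ≈ 5.75 mg/L

Mixed DO = (12.6×8.25 + 3.26×3.08)/(12.6+3.26) = 114.0/15.86 = 7.187 mg/L.
Mixed L₀ = (12.6×1.41 + 3.26×71.5)/(15.86) = 250.9/15.86 = 15.82 mg/L.
Initial deficit D₀ = C_s − DO₀ = 10.3 − 7.187 = 3.113 mg/L.
t_c = (1/0.3610) ln[(0.639/0.278)(1 − 3.113×0.3610/(0.278×15.82))] = 2.770 × ln(1.711) = 1.488 d.
D_c = (0.278/0.639) × 15.82 × e^(−0.278×1.488) = 0.4351 × 15.82 × 0.6612 = 4.550 mg/L.
Minimum DO = 10.3 − 4.550 = 5.750 mg/L.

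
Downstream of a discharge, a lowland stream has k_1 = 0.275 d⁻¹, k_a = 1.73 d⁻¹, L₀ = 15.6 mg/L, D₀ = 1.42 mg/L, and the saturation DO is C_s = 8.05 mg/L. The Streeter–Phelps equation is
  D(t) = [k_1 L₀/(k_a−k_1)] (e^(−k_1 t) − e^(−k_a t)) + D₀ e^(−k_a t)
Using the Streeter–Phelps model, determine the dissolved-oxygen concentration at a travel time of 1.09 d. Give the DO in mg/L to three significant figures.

k_1 L₀/(k_a−k_1) = 0.275×15.6/(1.73−0.275) = 4.290/1.455 = 2.948 mg/L.
e^(−k_1 t) = e^(−0.275×1.090) = 0.7410; e^(−k_a t) = e^(−1.73×1.090) = 0.1517.
D = 2.948 × (0.7410 − 0.1517) + 1.42 × 0.1517 = 1.737 + 0.2154 = 1.953 mg/L.
DO = C_s − D = 8.05 − 1.953 = 6.097 mg/L.

DO ≈ 6.10 mg/L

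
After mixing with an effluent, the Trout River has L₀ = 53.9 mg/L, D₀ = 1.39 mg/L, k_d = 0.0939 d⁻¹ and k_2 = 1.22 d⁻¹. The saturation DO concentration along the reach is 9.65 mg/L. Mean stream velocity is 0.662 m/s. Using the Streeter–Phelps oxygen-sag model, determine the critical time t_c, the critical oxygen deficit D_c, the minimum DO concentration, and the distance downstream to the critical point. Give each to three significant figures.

With k_2/k_d = 12.99 and 1 − D₀(k_2−k_d)/(k_d L₀) = 0.6907,
t_c = ln(12.99 × 0.6907) / (1.22 − 0.0939) = ln(8.974) / 1.126 = 2.194/1.126 = 1.949 d.
D_c = (k_d/k_2) L₀ e^(−k_d t_c) = (0.0939/1.22) × 53.9 × e^(−0.0939×1.949) = 0.07697 × 53.9 × 0.8328 = 3.455 mg/L.
Minimum DO = C_s − D_c = 9.65 − 3.455 = 6.195 mg/L.
x_c = v t_c = 0.662 m/s × 1.949 d × 86400 s/d = 111500 m ≈ 111 km.

t_c ≈ 1.95 d; D_c ≈ 3.45 mg/L; min DO ≈ 6.20 mg/L; x_c ≈ 111 km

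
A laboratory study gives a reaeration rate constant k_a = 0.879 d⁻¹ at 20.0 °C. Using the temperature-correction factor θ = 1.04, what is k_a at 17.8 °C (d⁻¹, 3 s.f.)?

k_a ≈ 0.806 d⁻¹

k_a(T₂) = k_a(T₁) · θ^(T₂−T₁) = 0.879 × 1.04^(17.8−20.0)
= 0.879 × 1.04^-2.20 = 0.879 × 0.9173 = 0.8063 d⁻¹.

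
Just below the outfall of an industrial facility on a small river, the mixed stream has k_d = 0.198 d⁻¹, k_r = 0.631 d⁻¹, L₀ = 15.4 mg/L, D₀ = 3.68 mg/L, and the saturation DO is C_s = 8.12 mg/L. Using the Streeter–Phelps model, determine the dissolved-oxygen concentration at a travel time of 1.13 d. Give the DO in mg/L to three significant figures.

DO ≈ 4.14 mg/L

k_d L₀/(k_r−k_d) = 0.198×15.4/(0.631−0.198) = 3.049/0.4330 = 7.042 mg/L.
e^(−k_d t) = e^(−0.198×1.130) = 0.7995; e^(−k_r t) = e^(−0.631×1.130) = 0.4902.
D = 7.042 × (0.7995 − 0.4902) + 3.68 × 0.4902 = 2.179 + 1.804 = 3.982 mg/L.
DO = C_s − D = 8.12 − 3.982 = 4.138 mg/L.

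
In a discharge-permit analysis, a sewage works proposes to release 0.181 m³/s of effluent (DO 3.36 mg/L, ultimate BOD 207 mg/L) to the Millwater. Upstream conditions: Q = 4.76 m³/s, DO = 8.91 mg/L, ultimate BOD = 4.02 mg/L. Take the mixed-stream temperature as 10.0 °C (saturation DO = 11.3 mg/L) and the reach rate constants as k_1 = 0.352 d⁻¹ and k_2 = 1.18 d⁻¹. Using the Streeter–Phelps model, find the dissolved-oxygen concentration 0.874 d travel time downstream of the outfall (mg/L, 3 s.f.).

DO ≈ 8.53 mg/L

Mixed DO = (4.76×8.91 + 0.181×3.36)/(4.76+0.181) = 43.02/4.941 = 8.707 mg/L.
Mixed L₀ = (4.76×4.02 + 0.181×207)/(4.941) = 56.60/4.941 = 11.46 mg/L.
Initial deficit D₀ = C_s − DO₀ = 11.3 − 8.707 = 2.593 mg/L.
D(0.874) = [0.352×11.46/(1.18−0.352)](e^(−0.352×0.874) − e^(−1.18×0.874)) + 2.593 e^(−1.18×0.874)
= 4.870 × (0.7352 − 0.3565) + 2.593 × 0.3565 = 2.769 mg/L.
DO = 11.3 − 2.769 = 8.531 mg/L.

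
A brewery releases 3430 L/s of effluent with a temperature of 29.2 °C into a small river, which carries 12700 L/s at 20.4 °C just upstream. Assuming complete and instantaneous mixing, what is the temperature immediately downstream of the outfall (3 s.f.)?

Flow-weighted mixing: C = (Q_r C_r + Q_w C_w)/(Q_r + Q_w)
= (12700×20.4 + 3430×29.2)/(12700 + 3430) = 359200/16130 = 22.27 °C.

22.3 °C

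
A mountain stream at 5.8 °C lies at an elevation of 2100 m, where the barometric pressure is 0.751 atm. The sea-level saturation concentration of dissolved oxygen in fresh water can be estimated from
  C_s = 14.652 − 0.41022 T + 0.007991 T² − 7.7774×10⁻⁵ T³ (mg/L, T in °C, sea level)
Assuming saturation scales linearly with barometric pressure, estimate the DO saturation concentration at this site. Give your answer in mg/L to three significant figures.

C_s ≈ 9.41 mg/L

At sea level: C_s = 14.652 − 0.41022×5.8 + 0.007991×5.8² − 7.7774×10⁻⁵×5.8³ = 12.53 mg/L.
Pressure correction: C_s' = 12.53 × 0.751 = 9.407 mg/L.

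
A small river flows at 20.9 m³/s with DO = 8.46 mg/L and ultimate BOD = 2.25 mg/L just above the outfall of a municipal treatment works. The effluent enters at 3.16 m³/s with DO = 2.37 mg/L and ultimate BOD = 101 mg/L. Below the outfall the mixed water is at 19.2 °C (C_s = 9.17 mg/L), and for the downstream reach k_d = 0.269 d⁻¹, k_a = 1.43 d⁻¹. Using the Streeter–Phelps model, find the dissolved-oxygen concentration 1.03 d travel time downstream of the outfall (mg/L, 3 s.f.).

Mixed DO = (20.9×8.46 + 3.16×2.37)/(20.9+3.16) = 184.3/24.06 = 7.660 mg/L.
Mixed L₀ = (20.9×2.25 + 3.16×101)/(24.06) = 366.2/24.06 = 15.22 mg/L.
Initial deficit D₀ = C_s − DO₀ = 9.17 − 7.660 = 1.510 mg/L.
D(1.03) = [0.269×15.22/(1.43−0.269)](e^(−0.269×1.03) − e^(−1.43×1.03)) + 1.510 e^(−1.43×1.03)
= 3.526 × (0.7580 − 0.2293) + 1.510 × 0.2293 = 2.211 mg/L.
DO = 9.17 − 2.211 = 6.959 mg/L.

DO ≈ 6.96 mg/L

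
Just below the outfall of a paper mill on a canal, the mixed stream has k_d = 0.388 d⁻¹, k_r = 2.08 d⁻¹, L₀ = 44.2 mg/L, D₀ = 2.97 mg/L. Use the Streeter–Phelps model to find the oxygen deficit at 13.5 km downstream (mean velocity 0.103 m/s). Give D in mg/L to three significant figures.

Travel time t = x/v = 13.5 km / (0.103 m/s) = 13500 m / 0.103 m/s = 131100 s = 1.517 d.
k_d L₀/(k_r−k_d) = 0.388×44.2/(2.08−0.388) = 17.15/1.692 = 10.14 mg/L.
e^(−k_d t) = e^(−0.388×1.517) = 0.5551; e^(−k_r t) = e^(−2.08×1.517) = 0.04262.
D = 10.14 × (0.5551 − 0.04262) + 2.97 × 0.04262 = 5.194 + 0.1266 = 5.321 mg/L.

D ≈ 5.32 mg/L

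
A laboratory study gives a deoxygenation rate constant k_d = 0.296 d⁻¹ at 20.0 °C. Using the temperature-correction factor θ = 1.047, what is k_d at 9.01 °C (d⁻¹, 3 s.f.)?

k_d(T₂) = k_d(T₁) · θ^(T₂−T₁) = 0.296 × 1.047^(9.01−20.0)
= 0.296 × 1.047^-11.0 = 0.296 × 0.6037 = 0.1787 d⁻¹.

k_d ≈ 0.179 d⁻¹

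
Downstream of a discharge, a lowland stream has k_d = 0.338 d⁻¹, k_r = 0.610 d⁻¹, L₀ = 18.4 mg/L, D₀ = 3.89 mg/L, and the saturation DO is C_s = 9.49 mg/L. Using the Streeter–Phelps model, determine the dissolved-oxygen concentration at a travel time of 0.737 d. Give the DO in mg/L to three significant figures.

DO ≈ 3.77 mg/L

k_d L₀/(k_r−k_d) = 0.338×18.4/(0.610−0.338) = 6.219/0.2720 = 22.86 mg/L.
e^(−k_d t) = e^(−0.338×0.7370) = 0.7795; e^(−k_r t) = e^(−0.610×0.7370) = 0.6379.
D = 22.86 × (0.7795 − 0.6379) + 3.89 × 0.6379 = 3.238 + 2.481 = 5.719 mg/L.
DO = C_s − D = 9.49 − 5.719 = 3.771 mg/L.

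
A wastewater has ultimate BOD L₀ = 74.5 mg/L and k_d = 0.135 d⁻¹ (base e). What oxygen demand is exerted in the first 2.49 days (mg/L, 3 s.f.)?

y ≈ 21.3 mg/L

y_t = L₀(1 − e^(−k_d t)) = 74.5 × (1 − e^(−0.135×2.49))
= 74.5 × (1 − 0.7145) = 74.5 × 0.2855 = 21.27 mg/L.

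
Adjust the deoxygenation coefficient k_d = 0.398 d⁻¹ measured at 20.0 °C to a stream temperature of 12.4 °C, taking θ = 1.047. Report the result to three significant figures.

k_d ≈ 0.281 d⁻¹

k_d(T₂) = k_d(T₁) · θ^(T₂−T₁) = 0.398 × 1.047^(12.4−20.0)
= 0.398 × 1.047^-7.60 = 0.398 × 0.7054 = 0.2807 d⁻¹.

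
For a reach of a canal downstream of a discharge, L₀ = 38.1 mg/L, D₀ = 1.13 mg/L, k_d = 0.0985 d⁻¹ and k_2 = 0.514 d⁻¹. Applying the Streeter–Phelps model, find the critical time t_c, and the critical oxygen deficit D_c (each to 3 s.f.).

With k_2/k_d = 5.218 and 1 − D₀(k_2−k_d)/(k_d L₀) = 0.8749,
t_c = ln(5.218 × 0.8749) / (0.514 − 0.0985) = ln(4.565) / 0.4155 = 1.519/0.4155 = 3.655 d.
L(t_c) = L₀ e^(−k_d t_c) = 38.1 × 0.6977 = 26.58 mg/L, and at the critical point k_2 D_c = k_d L, so D_c = (0.0985/0.514) × 26.58 = 5.094 mg/L.

t_c ≈ 3.65 d; D_c ≈ 5.09 mg/L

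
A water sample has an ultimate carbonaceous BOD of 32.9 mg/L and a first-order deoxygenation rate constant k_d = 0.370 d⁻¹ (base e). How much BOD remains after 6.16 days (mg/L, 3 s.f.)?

L_t = L₀ e^(−k_d t) = 32.9 × e^(−0.370×6.16) = 32.9 × 0.1024 = 3.368 mg/L.

L ≈ 3.37 mg/L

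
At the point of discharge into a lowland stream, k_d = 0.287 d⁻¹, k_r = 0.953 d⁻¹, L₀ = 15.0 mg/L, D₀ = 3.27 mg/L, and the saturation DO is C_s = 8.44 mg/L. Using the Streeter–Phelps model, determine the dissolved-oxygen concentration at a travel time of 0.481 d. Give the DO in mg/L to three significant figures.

DO ≈ 4.83 mg/L

k_d L₀/(k_r−k_d) = 0.287×15.0/(0.953−0.287) = 4.305/0.6660 = 6.464 mg/L.
e^(−k_d t) = e^(−0.287×0.4810) = 0.8711; e^(−k_r t) = e^(−0.953×0.4810) = 0.6323.
D = 6.464 × (0.8711 − 0.6323) + 3.27 × 0.6323 = 1.543 + 2.068 = 3.611 mg/L.
DO = C_s − D = 8.44 − 3.611 = 4.829 mg/L.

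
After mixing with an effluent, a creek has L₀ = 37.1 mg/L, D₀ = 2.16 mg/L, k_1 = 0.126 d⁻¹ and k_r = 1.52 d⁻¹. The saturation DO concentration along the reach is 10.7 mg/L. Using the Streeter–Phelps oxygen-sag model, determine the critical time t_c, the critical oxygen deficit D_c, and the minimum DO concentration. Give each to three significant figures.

t_c ≈ 1.05 d; D_c ≈ 2.70 mg/L; min DO ≈ 8.00 mg/L

At the critical point dD/dt = 0, so k_1 L₀ e^(−k_1 t) = k_r D. Substituting D(t) from the Streeter–Phelps equation and solving for t gives
t_c = ln[(k_r/k_1)(1 − D₀(k_r−k_1)/(k_1 L₀))] / (k_r−k_1).
Here k_r−k_1 = 1.394 d⁻¹ and 1 − D₀(k_r−k_1)/(k_1 L₀) = 1 − 2.16×1.394/(0.126×37.1) = 0.3559, so
t_c = ln(12.06 × 0.3559) / 1.394 = 1.457 / 1.394 = 1.045 d.
L(t_c) = L₀ e^(−k_1 t_c) = 37.1 × 0.8766 = 32.52 mg/L, and at the critical point k_r D_c = k_1 L, so D_c = (0.126/1.52) × 32.52 = 2.696 mg/L.
Minimum DO = C_s − D_c = 10.7 − 2.696 = 8.004 mg/L.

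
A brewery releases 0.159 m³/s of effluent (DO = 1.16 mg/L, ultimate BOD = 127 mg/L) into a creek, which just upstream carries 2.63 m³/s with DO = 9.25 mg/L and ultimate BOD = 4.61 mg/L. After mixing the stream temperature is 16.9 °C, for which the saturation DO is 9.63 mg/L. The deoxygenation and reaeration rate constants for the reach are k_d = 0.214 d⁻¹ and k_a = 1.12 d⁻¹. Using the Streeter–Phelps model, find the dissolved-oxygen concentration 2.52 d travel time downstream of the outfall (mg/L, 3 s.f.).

Mixed DO = (2.63×9.25 + 0.159×1.16)/(2.63+0.159) = 24.51/2.789 = 8.789 mg/L.
Mixed L₀ = (2.63×4.61 + 0.159×127)/(2.789) = 32.32/2.789 = 11.59 mg/L.
Initial deficit D₀ = C_s − DO₀ = 9.63 − 8.789 = 0.8412 mg/L.
D(2.52) = [0.214×11.59/(1.12−0.214)](e^(−0.214×2.52) − e^(−1.12×2.52)) + 0.8412 e^(−1.12×2.52)
= 2.737 × (0.5832 − 0.05946) + 0.8412 × 0.05946 = 1.483 mg/L.
DO = 9.63 − 1.483 = 8.147 mg/L.

DO ≈ 8.15 mg/L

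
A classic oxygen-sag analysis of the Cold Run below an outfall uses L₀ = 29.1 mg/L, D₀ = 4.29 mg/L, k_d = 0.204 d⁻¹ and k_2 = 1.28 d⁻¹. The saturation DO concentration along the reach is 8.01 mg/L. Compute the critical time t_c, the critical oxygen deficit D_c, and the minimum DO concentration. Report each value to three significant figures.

t_c ≈ 0.310 d; D_c ≈ 4.35 mg/L; min DO ≈ 3.66 mg/L

At the critical point dD/dt = 0, so k_d L₀ e^(−k_d t) = k_2 D. Substituting D(t) from the Streeter–Phelps equation and solving for t gives
t_c = ln[(k_2/k_d)(1 − D₀(k_2−k_d)/(k_d L₀))] / (k_2−k_d).
Here k_2−k_d = 1.076 d⁻¹ and 1 − D₀(k_2−k_d)/(k_d L₀) = 1 − 4.29×1.076/(0.204×29.1) = 0.2224, so
t_c = ln(6.275 × 0.2224) / 1.076 = 0.3333 / 1.076 = 0.3098 d.
D_c = (k_d/k_2) L₀ e^(−k_d t_c) = (0.204/1.28) × 29.1 × e^(−0.204×0.3098) = 0.1594 × 29.1 × 0.9388 = 4.354 mg/L.
Minimum DO = C_s − D_c = 8.01 − 4.354 = 3.656 mg/L.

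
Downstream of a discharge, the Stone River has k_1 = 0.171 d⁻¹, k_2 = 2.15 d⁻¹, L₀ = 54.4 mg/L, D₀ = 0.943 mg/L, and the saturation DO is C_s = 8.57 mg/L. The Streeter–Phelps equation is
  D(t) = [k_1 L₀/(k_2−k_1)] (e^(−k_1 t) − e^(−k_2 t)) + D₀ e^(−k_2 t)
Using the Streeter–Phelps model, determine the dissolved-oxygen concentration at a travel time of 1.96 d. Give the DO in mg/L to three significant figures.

k_1 L₀/(k_2−k_1) = 0.171×54.4/(2.15−0.171) = 9.302/1.979 = 4.701 mg/L.
e^(−k_1 t) = e^(−0.171×1.960) = 0.7152; e^(−k_2 t) = e^(−2.15×1.960) = 0.01479.
D = 4.701 × (0.7152 − 0.01479) + 0.943 × 0.01479 = 3.292 + 0.01394 = 3.306 mg/L.
DO = C_s − D = 8.57 − 3.306 = 5.264 mg/L.

DO ≈ 5.26 mg/L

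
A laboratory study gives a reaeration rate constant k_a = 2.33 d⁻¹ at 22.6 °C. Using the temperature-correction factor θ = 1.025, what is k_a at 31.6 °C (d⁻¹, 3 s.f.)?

k_a ≈ 2.91 d⁻¹

k_a(T₂) = k_a(T₁) · θ^(T₂−T₁) = 2.33 × 1.025^(31.6−22.6)
= 2.33 × 1.025^9.00 = 2.33 × 1.249 = 2.910 d⁻¹.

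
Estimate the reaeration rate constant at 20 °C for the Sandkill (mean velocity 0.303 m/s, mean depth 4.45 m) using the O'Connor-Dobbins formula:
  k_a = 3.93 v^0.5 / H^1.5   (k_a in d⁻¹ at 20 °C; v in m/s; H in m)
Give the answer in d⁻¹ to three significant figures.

k_a = 3.93 × 0.303^0.5 / 4.45^1.5 = 3.93 × 0.5505 / 9.387 = 0.2304 d⁻¹.

k_a ≈ 0.230 d⁻¹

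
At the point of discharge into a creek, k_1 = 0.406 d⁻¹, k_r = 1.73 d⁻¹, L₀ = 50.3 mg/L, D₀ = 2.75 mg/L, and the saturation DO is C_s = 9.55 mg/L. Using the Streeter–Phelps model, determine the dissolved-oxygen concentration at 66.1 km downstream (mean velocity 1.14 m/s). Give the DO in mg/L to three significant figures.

DO ≈ 1.77 mg/L

Travel time t = x/v = 66.1 km / (1.14 m/s) = 66100 m / 1.14 m/s = 57980 s = 0.6711 d.
k_1 L₀/(k_r−k_1) = 0.406×50.3/(1.73−0.406) = 20.42/1.324 = 15.42 mg/L.
e^(−k_1 t) = e^(−0.406×0.6711) = 0.7615; e^(−k_r t) = e^(−1.73×0.6711) = 0.3132.
D = 15.42 × (0.7615 − 0.3132) + 2.75 × 0.3132 = 6.915 + 0.8612 = 7.776 mg/L.
DO = C_s − D = 9.55 − 7.776 = 1.774 mg/L.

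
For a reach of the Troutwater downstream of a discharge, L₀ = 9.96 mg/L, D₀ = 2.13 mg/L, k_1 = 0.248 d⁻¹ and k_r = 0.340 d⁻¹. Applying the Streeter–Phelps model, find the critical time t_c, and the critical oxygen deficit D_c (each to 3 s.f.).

With k_r/k_1 = 1.371 and 1 − D₀(k_r−k_1)/(k_1 L₀) = 0.9207,
t_c = ln(1.371 × 0.9207) / (0.340 − 0.248) = ln(1.262) / 0.09200 = 0.2329/0.09200 = 2.531 d.
L(t_c) = L₀ e^(−k_1 t_c) = 9.96 × 0.5338 = 5.317 mg/L, and at the critical point k_r D_c = k_1 L, so D_c = (0.248/0.340) × 5.317 = 3.878 mg/L.

t_c ≈ 2.53 d; D_c ≈ 3.88 mg/L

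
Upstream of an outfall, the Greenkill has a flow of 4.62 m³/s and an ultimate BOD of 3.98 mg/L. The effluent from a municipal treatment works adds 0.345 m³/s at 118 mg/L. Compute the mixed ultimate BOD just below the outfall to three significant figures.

11.9 mg/L

Flow-weighted mixing: C = (Q_r C_r + Q_w C_w)/(Q_r + Q_w)
= (4.62×3.98 + 0.345×118)/(4.62 + 0.345) = 59.10/4.965 = 11.90 mg/L.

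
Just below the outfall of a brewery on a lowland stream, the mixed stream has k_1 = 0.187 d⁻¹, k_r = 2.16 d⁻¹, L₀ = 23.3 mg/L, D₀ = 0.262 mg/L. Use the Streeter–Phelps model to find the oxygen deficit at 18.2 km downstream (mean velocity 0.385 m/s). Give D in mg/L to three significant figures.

D ≈ 1.40 mg/L

Travel time t = x/v = 18.2 km / (0.385 m/s) = 18200 m / 0.385 m/s = 47270 s = 0.5471 d.
k_1 L₀/(k_r−k_1) = 0.187×23.3/(2.16−0.187) = 4.357/1.973 = 2.208 mg/L.
e^(−k_1 t) = e^(−0.187×0.5471) = 0.9027; e^(−k_r t) = e^(−2.16×0.5471) = 0.3067.
D = 2.208 × (0.9027 − 0.3067) + 0.262 × 0.3067 = 1.316 + 0.08036 = 1.397 mg/L.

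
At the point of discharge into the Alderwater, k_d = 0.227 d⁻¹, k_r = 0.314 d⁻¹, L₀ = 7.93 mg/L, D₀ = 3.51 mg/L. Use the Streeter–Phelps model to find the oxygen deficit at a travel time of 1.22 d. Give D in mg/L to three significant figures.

D ≈ 3.97 mg/L

k_d L₀/(k_r−k_d) = 0.227×7.93/(0.314−0.227) = 1.800/0.08700 = 20.69 mg/L.
e^(−k_d t) = e^(−0.227×1.220) = 0.7581; e^(−k_r t) = e^(−0.314×1.220) = 0.6818.
D = 20.69 × (0.7581 − 0.6818) + 3.51 × 0.6818 = 1.580 + 2.393 = 3.973 mg/L.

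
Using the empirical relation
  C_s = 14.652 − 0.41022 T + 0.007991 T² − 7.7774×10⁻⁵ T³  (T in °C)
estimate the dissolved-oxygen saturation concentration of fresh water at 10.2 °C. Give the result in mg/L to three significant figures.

C_s = 14.652 − 0.41022×10.2 + 0.007991×10.2² − 7.7774×10⁻⁵×10.2³ = 11.22 mg/L.

C_s ≈ 11.2 mg/L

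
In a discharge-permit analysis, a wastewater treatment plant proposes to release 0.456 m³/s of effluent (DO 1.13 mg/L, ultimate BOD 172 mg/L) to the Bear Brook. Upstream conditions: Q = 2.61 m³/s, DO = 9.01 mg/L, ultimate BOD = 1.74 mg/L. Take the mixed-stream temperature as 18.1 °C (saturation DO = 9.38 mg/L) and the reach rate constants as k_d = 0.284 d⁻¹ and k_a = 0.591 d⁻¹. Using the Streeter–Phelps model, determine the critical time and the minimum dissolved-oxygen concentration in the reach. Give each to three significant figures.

t_c ≈ 2.18 d; minimum DO ≈ 2.38 mg/L

Mixed DO = (2.61×9.01 + 0.456×1.13)/(2.61+0.456) = 24.03/3.066 = 7.838 mg/L.
Mixed L₀ = (2.61×1.74 + 0.456×172)/(3.066) = 82.97/3.066 = 27.06 mg/L.
Initial deficit D₀ = C_s − DO₀ = 9.38 − 7.838 = 1.542 mg/L.
t_c = (1/0.3070) ln[(0.591/0.284)(1 − 1.542×0.3070/(0.284×27.06))] = 3.257 × ln(1.953) = 2.180 d.
D_c = (0.284/0.591) × 27.06 × e^(−0.284×2.180) = 0.4805 × 27.06 × 0.5384 = 7.002 mg/L.
Minimum DO = 9.38 − 7.002 = 2.378 mg/L.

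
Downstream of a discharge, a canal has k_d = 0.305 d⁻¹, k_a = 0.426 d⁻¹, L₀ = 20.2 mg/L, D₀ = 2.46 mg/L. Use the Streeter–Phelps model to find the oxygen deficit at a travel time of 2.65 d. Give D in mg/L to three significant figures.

D ≈ 7.02 mg/L

k_d L₀/(k_a−k_d) = 0.305×20.2/(0.426−0.305) = 6.161/0.1210 = 50.92 mg/L.
e^(−k_d t) = e^(−0.305×2.650) = 0.4456; e^(−k_a t) = e^(−0.426×2.650) = 0.3234.
D = 50.92 × (0.4456 − 0.3234) + 2.46 × 0.3234 = 6.225 + 0.7955 = 7.020 mg/L.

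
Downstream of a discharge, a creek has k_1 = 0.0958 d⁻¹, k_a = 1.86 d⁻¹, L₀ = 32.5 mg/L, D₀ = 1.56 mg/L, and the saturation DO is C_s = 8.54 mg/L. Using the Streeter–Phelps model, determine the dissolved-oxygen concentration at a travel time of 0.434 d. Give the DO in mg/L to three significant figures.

DO ≈ 6.94 mg/L

k_1 L₀/(k_a−k_1) = 0.0958×32.5/(1.86−0.0958) = 3.113/1.764 = 1.765 mg/L.
e^(−k_1 t) = e^(−0.0958×0.4340) = 0.9593; e^(−k_a t) = e^(−1.86×0.4340) = 0.4461.
D = 1.765 × (0.9593 − 0.4461) + 1.56 × 0.4461 = 0.9057 + 0.6959 = 1.602 mg/L.
DO = C_s − D = 8.54 − 1.602 = 6.938 mg/L.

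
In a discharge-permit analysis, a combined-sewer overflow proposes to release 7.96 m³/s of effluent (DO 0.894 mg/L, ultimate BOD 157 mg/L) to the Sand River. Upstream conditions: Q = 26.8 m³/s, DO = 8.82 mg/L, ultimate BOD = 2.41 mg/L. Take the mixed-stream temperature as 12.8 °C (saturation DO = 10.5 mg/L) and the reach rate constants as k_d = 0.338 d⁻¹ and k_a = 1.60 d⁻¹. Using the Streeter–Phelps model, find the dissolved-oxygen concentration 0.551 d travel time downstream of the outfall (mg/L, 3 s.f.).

DO ≈ 4.84 mg/L

Mixed DO = (26.8×8.82 + 7.96×0.894)/(26.8+7.96) = 243.5/34.76 = 7.005 mg/L.
Mixed L₀ = (26.8×2.41 + 7.96×157)/(34.76) = 1314/34.76 = 37.81 mg/L.
Initial deficit D₀ = C_s − DO₀ = 10.5 − 7.005 = 3.495 mg/L.
D(0.551) = [0.338×37.81/(1.60−0.338)](e^(−0.338×0.551) − e^(−1.60×0.551)) + 3.495 e^(−1.60×0.551)
= 10.13 × (0.8301 − 0.4141) + 3.495 × 0.4141 = 5.660 mg/L.
DO = 10.5 − 5.660 = 4.840 mg/L.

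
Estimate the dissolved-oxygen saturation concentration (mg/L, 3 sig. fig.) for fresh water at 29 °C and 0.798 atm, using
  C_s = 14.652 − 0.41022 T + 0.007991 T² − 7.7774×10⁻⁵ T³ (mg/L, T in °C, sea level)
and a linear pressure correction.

C_s ≈ 6.05 mg/L

At sea level: C_s = 14.652 − 0.41022×29 + 0.007991×29² − 7.7774×10⁻⁵×29³ = 7.579 mg/L.
Pressure correction: C_s' = 7.579 × 0.798 = 6.048 mg/L.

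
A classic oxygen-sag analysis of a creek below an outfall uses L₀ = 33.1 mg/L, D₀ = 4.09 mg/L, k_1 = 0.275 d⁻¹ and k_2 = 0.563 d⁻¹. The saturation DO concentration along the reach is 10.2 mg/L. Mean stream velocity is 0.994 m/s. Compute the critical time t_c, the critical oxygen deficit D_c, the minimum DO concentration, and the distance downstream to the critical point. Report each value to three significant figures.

t_c ≈ 2.01 d; D_c ≈ 9.31 mg/L; min DO ≈ 0.889 mg/L; x_c ≈ 172 km

With k_2/k_1 = 2.047 and 1 − D₀(k_2−k_1)/(k_1 L₀) = 0.8706,
t_c = ln(2.047 × 0.8706) / (0.563 − 0.275) = ln(1.782) / 0.2880 = 0.5779/0.2880 = 2.007 d.
L(t_c) = L₀ e^(−k_1 t_c) = 33.1 × 0.5759 = 19.06 mg/L, and at the critical point k_2 D_c = k_1 L, so D_c = (0.275/0.563) × 19.06 = 9.311 mg/L.
Minimum DO = C_s − D_c = 10.2 − 9.311 = 0.8891 mg/L.
x_c = v t_c = 0.994 m/s × 2.007 d × 86400 s/d = 172300 m ≈ 172 km.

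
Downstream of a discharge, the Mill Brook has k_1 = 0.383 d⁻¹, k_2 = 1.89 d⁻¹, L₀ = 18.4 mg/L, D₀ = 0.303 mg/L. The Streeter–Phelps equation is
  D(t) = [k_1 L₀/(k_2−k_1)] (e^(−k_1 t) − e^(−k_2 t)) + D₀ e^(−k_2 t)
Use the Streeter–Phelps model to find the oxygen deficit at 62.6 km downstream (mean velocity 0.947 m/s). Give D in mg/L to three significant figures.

D ≈ 2.46 mg/L

Travel time t = x/v = 62.6 km / (0.947 m/s) = 62600 m / 0.947 m/s = 66100 s = 0.7651 d.
k_1 L₀/(k_2−k_1) = 0.383×18.4/(1.89−0.383) = 7.047/1.507 = 4.676 mg/L.
e^(−k_1 t) = e^(−0.383×0.7651) = 0.7460; e^(−k_2 t) = e^(−1.89×0.7651) = 0.2355.
D = 4.676 × (0.7460 − 0.2355) + 0.303 × 0.2355 = 2.387 + 0.07136 = 2.459 mg/L.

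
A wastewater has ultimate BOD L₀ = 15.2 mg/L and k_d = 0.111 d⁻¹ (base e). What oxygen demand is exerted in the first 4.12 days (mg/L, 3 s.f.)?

y_t = L₀(1 − e^(−k_d t)) = 15.2 × (1 − e^(−0.111×4.12))
= 15.2 × (1 − 0.6330) = 15.2 × 0.3670 = 5.579 mg/L.

y ≈ 5.58 mg/L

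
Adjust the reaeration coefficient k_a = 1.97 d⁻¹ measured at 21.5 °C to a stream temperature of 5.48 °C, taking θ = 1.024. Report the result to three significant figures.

k_a ≈ 1.35 d⁻¹

k_a(T₂) = k_a(T₁) · θ^(T₂−T₁) = 1.97 × 1.024^(5.48−21.5)
= 1.97 × 1.024^-16.0 = 1.97 × 0.6839 = 1.347 d⁻¹.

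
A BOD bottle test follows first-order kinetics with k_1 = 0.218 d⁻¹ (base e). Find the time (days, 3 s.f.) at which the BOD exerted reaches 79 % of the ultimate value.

t ≈ 7.16 d

y/L₀ = 1 − e^(−k_1 t) = 0.79 ⇒ e^(−k_1 t) = 0.210
t = −ln(0.210) / 0.218 = 1.561 / 0.218 = 7.159 d.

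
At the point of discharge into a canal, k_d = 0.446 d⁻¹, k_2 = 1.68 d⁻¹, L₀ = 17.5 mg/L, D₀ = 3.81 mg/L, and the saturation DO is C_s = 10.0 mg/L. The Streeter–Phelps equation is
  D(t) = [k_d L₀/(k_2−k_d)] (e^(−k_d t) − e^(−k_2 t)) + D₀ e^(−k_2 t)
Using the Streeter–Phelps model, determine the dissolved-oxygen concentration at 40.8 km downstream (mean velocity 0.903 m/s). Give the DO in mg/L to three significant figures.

DO ≈ 6.04 mg/L

Travel time t = x/v = 40.8 km / (0.903 m/s) = 40800 m / 0.903 m/s = 45180 s = 0.5229 d.
k_d L₀/(k_2−k_d) = 0.446×17.5/(1.68−0.446) = 7.805/1.234 = 6.325 mg/L.
e^(−k_d t) = e^(−0.446×0.5229) = 0.7920; e^(−k_2 t) = e^(−1.68×0.5229) = 0.4154.
D = 6.325 × (0.7920 − 0.4154) + 3.81 × 0.4154 = 2.382 + 1.583 = 3.964 mg/L.
DO = C_s − D = 10.0 − 3.964 = 6.036 mg/L.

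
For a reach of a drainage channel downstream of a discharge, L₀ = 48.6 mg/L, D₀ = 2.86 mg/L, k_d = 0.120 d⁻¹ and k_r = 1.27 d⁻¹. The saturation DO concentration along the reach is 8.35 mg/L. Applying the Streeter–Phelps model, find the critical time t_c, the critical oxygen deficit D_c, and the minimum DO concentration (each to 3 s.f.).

t_c ≈ 1.33 d; D_c ≈ 3.91 mg/L; min DO ≈ 4.44 mg/L

At the critical point dD/dt = 0, so k_d L₀ e^(−k_d t) = k_r D. Substituting D(t) from the Streeter–Phelps equation and solving for t gives
t_c = ln[(k_r/k_d)(1 − D₀(k_r−k_d)/(k_d L₀))] / (k_r−k_d).
Here k_r−k_d = 1.150 d⁻¹ and 1 − D₀(k_r−k_d)/(k_d L₀) = 1 − 2.86×1.150/(0.120×48.6) = 0.4360, so
t_c = ln(10.58 × 0.4360) / 1.150 = 1.529 / 1.150 = 1.330 d.
L(t_c) = L₀ e^(−k_d t_c) = 48.6 × 0.8525 = 41.43 mg/L, and at the critical point k_r D_c = k_d L, so D_c = (0.120/1.27) × 41.43 = 3.915 mg/L.
Minimum DO = C_s − D_c = 8.35 − 3.915 = 4.435 mg/L.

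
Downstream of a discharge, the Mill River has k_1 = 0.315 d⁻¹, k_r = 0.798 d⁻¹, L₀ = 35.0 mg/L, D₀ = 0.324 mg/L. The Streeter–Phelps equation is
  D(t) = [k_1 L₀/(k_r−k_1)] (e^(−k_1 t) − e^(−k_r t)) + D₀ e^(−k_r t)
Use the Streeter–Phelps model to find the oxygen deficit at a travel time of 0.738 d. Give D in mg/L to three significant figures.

D ≈ 5.60 mg/L

k_1 L₀/(k_r−k_1) = 0.315×35.0/(0.798−0.315) = 11.03/0.4830 = 22.83 mg/L.
e^(−k_1 t) = e^(−0.315×0.7380) = 0.7926; e^(−k_r t) = e^(−0.798×0.7380) = 0.5549.
D = 22.83 × (0.7926 − 0.5549) + 0.324 × 0.5549 = 5.425 + 0.1798 = 5.604 mg/L.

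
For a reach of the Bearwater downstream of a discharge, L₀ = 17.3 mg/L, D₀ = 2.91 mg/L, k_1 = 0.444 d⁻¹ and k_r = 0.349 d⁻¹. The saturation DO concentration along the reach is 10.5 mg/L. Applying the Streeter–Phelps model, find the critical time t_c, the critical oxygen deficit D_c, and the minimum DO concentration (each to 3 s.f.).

t_c ≈ 2.16 d; D_c ≈ 8.43 mg/L; min DO ≈ 2.07 mg/L

t_c = [1/(k_r−k_1)] ln[(k_r/k_1)(1 − D₀(k_r−k_1)/(k_1 L₀))]
= [1/(0.349−0.444)] ln[(0.349/0.444)(1 − 2.91×-0.09500/(0.444×17.3))]
= (1/-0.09500) ln[0.7860 × 1.036] = -10.53 × ln(0.8143) = -10.53 × -0.2054 = 2.162 d.
D_c = (k_1/k_r) L₀ e^(−k_1 t_c) = (0.444/0.349) × 17.3 × e^(−0.444×2.162) = 1.272 × 17.3 × 0.3829 = 8.428 mg/L.
Minimum DO = C_s − D_c = 10.5 − 8.428 = 2.072 mg/L.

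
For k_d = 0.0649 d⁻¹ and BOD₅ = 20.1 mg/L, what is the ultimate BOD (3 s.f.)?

L₀ ≈ 72.5 mg/L

BOD₅ = L₀(1 − e^(−5k_d)) ⇒ L₀ = BOD₅ / (1 − e^(−5×0.0649))
= 20.1 / (1 − 0.7229) = 20.1 / 0.2771 = 72.53 mg/L.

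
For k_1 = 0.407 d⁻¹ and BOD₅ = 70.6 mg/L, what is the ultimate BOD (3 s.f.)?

BOD₅ = L₀(1 − e^(−5k_1)) ⇒ L₀ = BOD₅ / (1 − e^(−5×0.407))
= 70.6 / (1 − 0.1307) = 70.6 / 0.8693 = 81.21 mg/L.

L₀ ≈ 81.2 mg/L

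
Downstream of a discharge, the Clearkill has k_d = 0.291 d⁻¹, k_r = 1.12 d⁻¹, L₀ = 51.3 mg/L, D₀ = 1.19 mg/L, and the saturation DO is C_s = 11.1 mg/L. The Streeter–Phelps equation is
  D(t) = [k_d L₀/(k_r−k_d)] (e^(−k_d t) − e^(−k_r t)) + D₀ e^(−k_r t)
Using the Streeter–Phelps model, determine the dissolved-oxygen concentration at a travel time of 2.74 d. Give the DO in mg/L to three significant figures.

DO ≈ 3.77 mg/L

k_d L₀/(k_r−k_d) = 0.291×51.3/(1.12−0.291) = 14.93/0.8290 = 18.01 mg/L.
e^(−k_d t) = e^(−0.291×2.740) = 0.4505; e^(−k_r t) = e^(−1.12×2.740) = 0.04648.
D = 18.01 × (0.4505 − 0.04648) + 1.19 × 0.04648 = 7.276 + 0.05531 = 7.331 mg/L.
DO = C_s − D = 11.1 − 7.331 = 3.769 mg/L.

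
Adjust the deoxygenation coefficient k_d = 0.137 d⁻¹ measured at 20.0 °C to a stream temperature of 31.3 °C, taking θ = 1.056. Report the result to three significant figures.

k_d ≈ 0.254 d⁻¹

k_d(T₂) = k_d(T₁) · θ^(T₂−T₁) = 0.137 × 1.056^(31.3−20.0)
= 0.137 × 1.056^11.3 = 0.137 × 1.851 = 0.2536 d⁻¹.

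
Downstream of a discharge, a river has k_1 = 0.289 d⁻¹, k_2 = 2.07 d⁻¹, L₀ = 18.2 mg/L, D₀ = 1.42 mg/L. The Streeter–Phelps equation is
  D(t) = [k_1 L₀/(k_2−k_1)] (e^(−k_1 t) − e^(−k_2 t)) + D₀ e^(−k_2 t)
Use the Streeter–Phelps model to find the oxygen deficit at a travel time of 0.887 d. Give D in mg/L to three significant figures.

k_1 L₀/(k_2−k_1) = 0.289×18.2/(2.07−0.289) = 5.260/1.781 = 2.953 mg/L.
e^(−k_1 t) = e^(−0.289×0.8870) = 0.7739; e^(−k_2 t) = e^(−2.07×0.8870) = 0.1594.
D = 2.953 × (0.7739 − 0.1594) + 1.42 × 0.1594 = 1.815 + 0.2264 = 2.041 mg/L.

D ≈ 2.04 mg/L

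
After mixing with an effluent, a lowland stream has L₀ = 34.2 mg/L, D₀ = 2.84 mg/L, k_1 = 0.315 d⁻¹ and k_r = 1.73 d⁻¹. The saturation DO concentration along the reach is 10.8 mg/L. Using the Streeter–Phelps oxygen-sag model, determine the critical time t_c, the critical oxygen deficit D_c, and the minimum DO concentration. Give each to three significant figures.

At the critical point dD/dt = 0, so k_1 L₀ e^(−k_1 t) = k_r D. Substituting D(t) from the Streeter–Phelps equation and solving for t gives
t_c = ln[(k_r/k_1)(1 − D₀(k_r−k_1)/(k_1 L₀))] / (k_r−k_1).
Here k_r−k_1 = 1.415 d⁻¹ and 1 − D₀(k_r−k_1)/(k_1 L₀) = 1 − 2.84×1.415/(0.315×34.2) = 0.6270, so
t_c = ln(5.492 × 0.6270) / 1.415 = 1.236 / 1.415 = 0.8738 d.
L(t_c) = L₀ e^(−k_1 t_c) = 34.2 × 0.7594 = 25.97 mg/L, and at the critical point k_r D_c = k_1 L, so D_c = (0.315/1.73) × 25.97 = 4.729 mg/L.
Minimum DO = C_s − D_c = 10.8 − 4.729 = 6.071 mg/L.

t_c ≈ 0.874 d; D_c ≈ 4.73 mg/L; min DO ≈ 6.07 mg/L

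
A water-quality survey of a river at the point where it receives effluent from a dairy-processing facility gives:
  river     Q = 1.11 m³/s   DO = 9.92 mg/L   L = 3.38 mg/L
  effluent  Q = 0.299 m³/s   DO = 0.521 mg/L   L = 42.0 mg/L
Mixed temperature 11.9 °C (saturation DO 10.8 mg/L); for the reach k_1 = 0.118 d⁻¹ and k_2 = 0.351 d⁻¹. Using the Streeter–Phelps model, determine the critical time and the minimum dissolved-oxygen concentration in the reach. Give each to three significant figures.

t_c ≈ 1.79 d; minimum DO ≈ 7.65 mg/L

Mixed DO = (1.11×9.92 + 0.299×0.521)/(1.11+0.299) = 11.17/1.409 = 7.925 mg/L.
Mixed L₀ = (1.11×3.38 + 0.299×42.0)/(1.409) = 16.31/1.409 = 11.58 mg/L.
Initial deficit D₀ = C_s − DO₀ = 10.8 − 7.925 = 2.875 mg/L.
t_c = (1/0.2330) ln[(0.351/0.118)(1 − 2.875×0.2330/(0.118×11.58))] = 4.292 × ln(1.516) = 1.786 d.
D_c = (0.118/0.351) × 11.58 × e^(−0.118×1.786) = 0.3362 × 11.58 × 0.8100 = 3.152 mg/L.
Minimum DO = 10.8 − 3.152 = 7.648 mg/L.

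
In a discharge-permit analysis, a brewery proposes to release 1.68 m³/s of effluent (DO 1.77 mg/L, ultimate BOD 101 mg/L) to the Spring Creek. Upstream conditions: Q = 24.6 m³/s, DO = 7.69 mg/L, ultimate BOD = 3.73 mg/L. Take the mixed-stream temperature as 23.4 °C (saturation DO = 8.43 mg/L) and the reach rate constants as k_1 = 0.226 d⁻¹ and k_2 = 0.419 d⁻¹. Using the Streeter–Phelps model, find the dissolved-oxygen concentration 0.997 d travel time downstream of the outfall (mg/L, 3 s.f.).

Mixed DO = (24.6×7.69 + 1.68×1.77)/(24.6+1.68) = 192.1/26.28 = 7.312 mg/L.
Mixed L₀ = (24.6×3.73 + 1.68×101)/(26.28) = 261.4/26.28 = 9.948 mg/L.
Initial deficit D₀ = C_s − DO₀ = 8.43 − 7.312 = 1.118 mg/L.
D(0.997) = [0.226×9.948/(0.419−0.226)](e^(−0.226×0.997) − e^(−0.419×0.997)) + 1.118 e^(−0.419×0.997)
= 11.65 × (0.7983 − 0.6585) + 1.118 × 0.6585 = 2.364 mg/L.
DO = 8.43 − 2.364 = 6.066 mg/L.

DO ≈ 6.07 mg/L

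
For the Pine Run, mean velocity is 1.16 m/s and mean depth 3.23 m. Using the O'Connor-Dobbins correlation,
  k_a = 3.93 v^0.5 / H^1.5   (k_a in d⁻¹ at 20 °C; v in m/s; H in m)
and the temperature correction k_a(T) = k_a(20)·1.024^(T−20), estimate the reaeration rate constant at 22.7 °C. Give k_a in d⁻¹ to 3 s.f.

k_a ≈ 0.777 d⁻¹

k_a(20) = 3.93 × 1.16^0.5 / 3.23^1.5 = 3.93 × 1.077 / 5.805 = 0.7292 d⁻¹.
k_a(22.7) = 0.7292 × 1.024^(22.7−20) = 0.7292 × 1.066 = 0.7774 d⁻¹.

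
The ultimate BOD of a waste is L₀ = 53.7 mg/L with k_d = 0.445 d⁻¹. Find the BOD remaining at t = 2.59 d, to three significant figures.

L_t = L₀ e^(−k_d t) = 53.7 × e^(−0.445×2.59) = 53.7 × 0.3158 = 16.96 mg/L.

L ≈ 17.0 mg/L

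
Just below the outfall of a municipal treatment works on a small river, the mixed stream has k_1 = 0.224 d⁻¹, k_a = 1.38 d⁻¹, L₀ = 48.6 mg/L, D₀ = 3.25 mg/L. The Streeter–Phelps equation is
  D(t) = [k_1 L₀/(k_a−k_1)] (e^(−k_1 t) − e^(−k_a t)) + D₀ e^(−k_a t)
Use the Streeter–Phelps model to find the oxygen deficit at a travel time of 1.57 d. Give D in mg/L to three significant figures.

D ≈ 5.92 mg/L

k_1 L₀/(k_a−k_1) = 0.224×48.6/(1.38−0.224) = 10.89/1.156 = 9.417 mg/L.
e^(−k_1 t) = e^(−0.224×1.570) = 0.7035; e^(−k_a t) = e^(−1.38×1.570) = 0.1146.
D = 9.417 × (0.7035 − 0.1146) + 3.25 × 0.1146 = 5.546 + 0.3723 = 5.919 mg/L.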